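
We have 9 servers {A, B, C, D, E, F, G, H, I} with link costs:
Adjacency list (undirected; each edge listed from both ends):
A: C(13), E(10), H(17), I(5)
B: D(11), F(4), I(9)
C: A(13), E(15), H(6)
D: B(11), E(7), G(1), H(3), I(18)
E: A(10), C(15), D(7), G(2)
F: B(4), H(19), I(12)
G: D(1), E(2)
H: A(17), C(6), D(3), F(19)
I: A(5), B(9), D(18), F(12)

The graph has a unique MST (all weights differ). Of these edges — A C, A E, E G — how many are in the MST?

Sort edges by weight, then run Kruskal:
D G (1): add — endpoints in different components.
E G (2): add — endpoints in different components.
D H (3): add — endpoints in different components.
B F (4): add — endpoints in different components.
A I (5): add — endpoints in different components.
C H (6): add — endpoints in different components.
D E (7): skip — D and E already connected.
B I (9): add — endpoints in different components.
A E (10): add — endpoints in different components.
MST edge set: {D G, E G, D H, B F, A I, C H, B I, A E}.
Of the listed edges, {A E, E G} are in the MST → 2.

2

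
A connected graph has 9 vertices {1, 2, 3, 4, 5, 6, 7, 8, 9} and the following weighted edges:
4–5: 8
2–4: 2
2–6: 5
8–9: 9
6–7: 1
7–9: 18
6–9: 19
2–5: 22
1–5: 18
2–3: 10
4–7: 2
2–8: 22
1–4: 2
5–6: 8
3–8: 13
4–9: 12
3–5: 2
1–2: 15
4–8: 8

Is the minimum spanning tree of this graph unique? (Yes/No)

No

Sort edges by weight, then run Kruskal:
6–7 (1): add — endpoints in different components.
1–4 (2): add — endpoints in different components.
2–4 (2): add — endpoints in different components.
3–5 (2): add — endpoints in different components.
4–7 (2): add — endpoints in different components.
2–6 (5): skip — 2 and 6 already connected.
4–5 (8): add — endpoints in different components.
4–8 (8): add — endpoints in different components.
5–6 (8): skip — 5 and 6 already connected.
8–9 (9): add — endpoints in different components.
Non-tree edge 5–6 has weight 8, equal to the heaviest edge on its tree cycle — swapping gives another MST of the same weight. Not unique.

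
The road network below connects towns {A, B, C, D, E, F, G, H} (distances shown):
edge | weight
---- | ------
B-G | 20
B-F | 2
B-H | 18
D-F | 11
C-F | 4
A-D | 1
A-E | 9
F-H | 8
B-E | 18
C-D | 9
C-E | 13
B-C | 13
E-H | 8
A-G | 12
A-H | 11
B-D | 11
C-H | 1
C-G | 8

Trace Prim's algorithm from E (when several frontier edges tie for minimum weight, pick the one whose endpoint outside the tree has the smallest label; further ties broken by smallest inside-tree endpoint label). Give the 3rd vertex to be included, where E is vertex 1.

C

Prim's algorithm from E:
Step 1: cheapest edge leaving the tree is E-H (8); add H.
Step 2: cheapest edge leaving the tree is C-H (1); add C.
Step 3: cheapest edge leaving the tree is C-F (4); add F.
Step 4: cheapest edge leaving the tree is B-F (2); add B.
Step 5: cheapest edge leaving the tree is C-G (8); add G.
Step 6: cheapest edge leaving the tree is A-E (9); add A.
Step 7: cheapest edge leaving the tree is A-D (1); add D.
Vertex order: E, H, C, F, B, G, A, D. The 3rd vertex is C.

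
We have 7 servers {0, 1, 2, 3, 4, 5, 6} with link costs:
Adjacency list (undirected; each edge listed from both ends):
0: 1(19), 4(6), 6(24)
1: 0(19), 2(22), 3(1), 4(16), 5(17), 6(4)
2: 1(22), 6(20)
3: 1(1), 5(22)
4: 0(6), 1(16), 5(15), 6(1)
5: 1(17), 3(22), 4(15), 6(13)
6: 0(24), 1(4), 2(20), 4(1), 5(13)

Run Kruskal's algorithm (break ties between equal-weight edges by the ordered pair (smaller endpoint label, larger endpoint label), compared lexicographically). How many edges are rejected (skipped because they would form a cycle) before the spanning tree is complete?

4

Sort edges by weight, then run Kruskal:
1-3 (1): add. Components now {0} {1,3} {2} {4} {5} {6}
4-6 (1): add. Components now {0} {1,3} {2} {4,6} {5}
1-6 (4): add. Components now {0} {1,3,4,6} {2} {5}
0-4 (6): add. Components now {0,1,3,4,6} {2} {5}
5-6 (13): add. Components now {0,1,3,4,5,6} {2}
4-5 (15): skip — 4 and 5 already connected.
1-4 (16): skip — 1 and 4 already connected.
1-5 (17): skip — 1 and 5 already connected.
0-1 (19): skip — 0 and 1 already connected.
2-6 (20): add. Components now {0,1,2,3,4,5,6}
Edges rejected before the tree was complete: 4.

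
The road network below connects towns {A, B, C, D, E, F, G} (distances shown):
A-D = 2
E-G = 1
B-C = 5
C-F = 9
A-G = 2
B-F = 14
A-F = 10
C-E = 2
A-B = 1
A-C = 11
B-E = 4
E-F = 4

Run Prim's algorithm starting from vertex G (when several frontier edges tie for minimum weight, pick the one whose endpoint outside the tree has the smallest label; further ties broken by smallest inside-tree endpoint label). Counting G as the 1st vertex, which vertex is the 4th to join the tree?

B

Prim's algorithm from G:
Step 1: cheapest edge leaving the tree is E-G (1); add E.
Step 2: cheapest edge leaving the tree is A-G (2); add A.
Step 3: cheapest edge leaving the tree is A-B (1); add B.
Step 4: cheapest edge leaving the tree is C-E (2); add C.
Step 5: cheapest edge leaving the tree is A-D (2); add D.
Step 6: cheapest edge leaving the tree is E-F (4); add F.
Vertex order: G, E, A, B, C, D, F. The 4th vertex is B.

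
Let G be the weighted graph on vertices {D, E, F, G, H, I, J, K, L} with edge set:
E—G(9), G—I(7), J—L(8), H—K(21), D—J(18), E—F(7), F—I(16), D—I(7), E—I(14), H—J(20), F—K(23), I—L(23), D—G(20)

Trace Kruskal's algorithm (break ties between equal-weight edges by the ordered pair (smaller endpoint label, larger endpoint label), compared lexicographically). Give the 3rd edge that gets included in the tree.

Kruskal: consider edges lightest-first.
D—I (7): add — endpoints in different components.
E—F (7): add — endpoints in different components.
G—I (7): add — endpoints in different components.
J—L (8): add — endpoints in different components.
E—G (9): add — endpoints in different components.
E—I (14): skip — E and I already connected.
F—I (16): skip — F and I already connected.
D—J (18): add — endpoints in different components.
D—G (20): skip — D and G already connected.
H—J (20): add — endpoints in different components.
H—K (21): add — endpoints in different components.
The 3rd edge added is G—I.

G-I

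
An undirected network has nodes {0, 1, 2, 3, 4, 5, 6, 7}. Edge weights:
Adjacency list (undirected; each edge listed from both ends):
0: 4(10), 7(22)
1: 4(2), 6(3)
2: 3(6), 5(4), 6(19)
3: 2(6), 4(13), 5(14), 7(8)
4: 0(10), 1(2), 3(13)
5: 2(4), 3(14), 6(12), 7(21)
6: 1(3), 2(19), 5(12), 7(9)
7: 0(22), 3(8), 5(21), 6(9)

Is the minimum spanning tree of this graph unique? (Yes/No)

Sort edges by weight, then run Kruskal:
1-4 (2): add — endpoints in different components.
1-6 (3): add — endpoints in different components.
2-5 (4): add — endpoints in different components.
2-3 (6): add — endpoints in different components.
3-7 (8): add — endpoints in different components.
6-7 (9): add — endpoints in different components.
0-4 (10): add — endpoints in different components.
Every non-tree edge has weight strictly greater than the heaviest edge on the tree path between its endpoints, so the MST is unique.

Yes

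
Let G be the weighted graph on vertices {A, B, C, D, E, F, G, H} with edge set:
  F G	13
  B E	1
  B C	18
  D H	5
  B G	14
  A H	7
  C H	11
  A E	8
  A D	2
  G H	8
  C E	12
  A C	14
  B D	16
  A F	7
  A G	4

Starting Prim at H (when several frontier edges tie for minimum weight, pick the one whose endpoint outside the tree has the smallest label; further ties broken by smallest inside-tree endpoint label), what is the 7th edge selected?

Prim's algorithm from H:
Step 1: cheapest edge leaving the tree is D H (5); add D.
Step 2: cheapest edge leaving the tree is A D (2); add A.
Step 3: cheapest edge leaving the tree is A G (4); add G.
Step 4: cheapest edge leaving the tree is A F (7); add F.
Step 5: cheapest edge leaving the tree is A E (8); add E.
Step 6: cheapest edge leaving the tree is B E (1); add B.
Step 7: cheapest edge leaving the tree is C H (11); add C.
The 7th edge added is C H.

C-H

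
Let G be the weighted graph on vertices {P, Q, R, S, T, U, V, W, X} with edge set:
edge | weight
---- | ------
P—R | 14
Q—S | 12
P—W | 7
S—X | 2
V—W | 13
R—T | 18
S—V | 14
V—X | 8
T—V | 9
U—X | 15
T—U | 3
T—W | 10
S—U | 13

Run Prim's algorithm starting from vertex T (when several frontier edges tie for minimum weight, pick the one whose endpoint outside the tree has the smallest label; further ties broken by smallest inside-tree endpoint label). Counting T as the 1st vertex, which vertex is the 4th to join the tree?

X

Prim, starting at T.
Step 1: frontier [T—U 3, T—V 9, T—W 10, R—T 18] → take T—U (3); add U.
Step 2: frontier [T—V 9, T—W 10, R—T 18, S—U 13, U—X 15] → take T—V (9); add V.
Step 3: frontier [T—W 10, R—T 18, S—U 13, U—X 15, V—X 8, V—W 13, S—V 14] → take V—X (8); add X.
Step 4: frontier [T—W 10, R—T 18, S—U 13, V—W 13, S—V 14, S—X 2] → take S—X (2); add S.
Step 5: frontier [Q—S 12, T—W 10, R—T 18, V—W 13] → take T—W (10); add W.
Step 6: frontier [Q—S 12, R—T 18, P—W 7] → take P—W (7); add P.
Step 7: frontier [P—R 14, Q—S 12, R—T 18] → take Q—S (12); add Q.
Step 8: frontier [P—R 14, R—T 18] → take P—R (14); add R.
Vertex order: T, U, V, X, S, W, P, Q, R. The 4th vertex is X.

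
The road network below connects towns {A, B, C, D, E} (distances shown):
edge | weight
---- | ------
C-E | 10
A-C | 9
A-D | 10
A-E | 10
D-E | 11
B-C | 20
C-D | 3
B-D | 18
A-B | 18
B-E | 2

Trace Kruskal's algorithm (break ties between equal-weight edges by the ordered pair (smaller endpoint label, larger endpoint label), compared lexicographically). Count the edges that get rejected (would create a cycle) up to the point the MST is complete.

Sort edges by weight, then run Kruskal:
B-E (2): add. Components now {A} {B,E} {C} {D}
C-D (3): add. Components now {A} {B,E} {C,D}
A-C (9): add. Components now {A,C,D} {B,E}
A-D (10): skip — A and D already connected.
A-E (10): add. Components now {A,B,C,D,E}
Edges rejected before the tree was complete: 1.

1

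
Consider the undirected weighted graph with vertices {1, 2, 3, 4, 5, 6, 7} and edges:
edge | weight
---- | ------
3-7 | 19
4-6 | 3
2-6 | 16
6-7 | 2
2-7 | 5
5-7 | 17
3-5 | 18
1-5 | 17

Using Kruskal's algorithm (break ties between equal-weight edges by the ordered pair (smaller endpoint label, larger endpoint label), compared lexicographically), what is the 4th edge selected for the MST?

Sort edges by weight, then run Kruskal:
6-7 (2): add — endpoints in different components.
4-6 (3): add — endpoints in different components.
2-7 (5): add — endpoints in different components.
2-6 (16): skip — 2 and 6 already connected.
1-5 (17): add — endpoints in different components.
5-7 (17): add — endpoints in different components.
3-5 (18): add — endpoints in different components.
The 4th edge added is 1-5.

1-5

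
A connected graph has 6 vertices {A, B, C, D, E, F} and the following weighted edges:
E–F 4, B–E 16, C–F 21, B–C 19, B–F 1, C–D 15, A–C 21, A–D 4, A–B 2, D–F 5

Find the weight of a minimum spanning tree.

Prim's algorithm from B:
Step 1: cheapest edge leaving the tree is B–F (1); add F.
Step 2: cheapest edge leaving the tree is A–B (2); add A.
Step 3: cheapest edge leaving the tree is A–D (4); add D.
Step 4: cheapest edge leaving the tree is E–F (4); add E.
Step 5: cheapest edge leaving the tree is C–D (15); add C.
MST edges: B–F, A–B, A–D, E–F, C–D; total weight 1+2+4+4+15 = 26.

26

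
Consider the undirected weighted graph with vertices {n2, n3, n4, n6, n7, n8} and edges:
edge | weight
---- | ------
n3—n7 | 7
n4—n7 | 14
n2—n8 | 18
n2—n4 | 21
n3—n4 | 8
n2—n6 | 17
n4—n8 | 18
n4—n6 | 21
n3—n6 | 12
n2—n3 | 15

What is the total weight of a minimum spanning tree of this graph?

60

Grow the tree from n3 using Prim:
Step 1: cheapest edge leaving the tree is n3—n7 (7); add n7.
Step 2: cheapest edge leaving the tree is n3—n4 (8); add n4.
Step 3: cheapest edge leaving the tree is n3—n6 (12); add n6.
Step 4: cheapest edge leaving the tree is n2—n3 (15); add n2.
Step 5: cheapest edge leaving the tree is n2—n8 (18); add n8.
MST edges: n3—n7, n3—n4, n3—n6, n2—n3, n2—n8; total weight 7+8+12+15+18 = 60.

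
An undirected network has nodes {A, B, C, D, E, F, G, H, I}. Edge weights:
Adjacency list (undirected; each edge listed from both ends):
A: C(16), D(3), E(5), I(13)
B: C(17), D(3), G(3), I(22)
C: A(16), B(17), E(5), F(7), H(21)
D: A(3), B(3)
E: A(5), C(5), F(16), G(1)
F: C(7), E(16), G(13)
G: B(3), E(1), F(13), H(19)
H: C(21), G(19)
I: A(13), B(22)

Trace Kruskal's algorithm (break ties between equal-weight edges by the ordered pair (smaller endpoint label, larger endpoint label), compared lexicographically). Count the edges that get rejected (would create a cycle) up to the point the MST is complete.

Kruskal's algorithm — process edges by increasing weight (ties by edge label):
E–G (1): add — endpoints in different components.
A–D (3): add — endpoints in different components.
B–D (3): add — endpoints in different components.
B–G (3): add — endpoints in different components.
A–E (5): skip — A and E already connected.
C–E (5): add — endpoints in different components.
C–F (7): add — endpoints in different components.
A–I (13): add — endpoints in different components.
F–G (13): skip — F and G already connected.
A–C (16): skip — A and C already connected.
E–F (16): skip — E and F already connected.
B–C (17): skip — B and C already connected.
G–H (19): add — endpoints in different components.
Edges rejected before the tree was complete: 5.

5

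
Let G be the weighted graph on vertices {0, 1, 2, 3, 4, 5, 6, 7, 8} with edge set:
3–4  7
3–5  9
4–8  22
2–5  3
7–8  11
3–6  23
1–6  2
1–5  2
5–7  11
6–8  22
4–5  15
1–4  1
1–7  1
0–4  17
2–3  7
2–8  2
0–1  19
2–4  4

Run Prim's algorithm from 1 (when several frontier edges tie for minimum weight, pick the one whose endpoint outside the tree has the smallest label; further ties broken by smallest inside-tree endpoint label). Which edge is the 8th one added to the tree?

0-4

Prim, starting at 1.
Step 1: cheapest edge leaving the tree is 1–4 (1); add 4.
Step 2: cheapest edge leaving the tree is 1–7 (1); add 7.
Step 3: cheapest edge leaving the tree is 1–5 (2); add 5.
Step 4: cheapest edge leaving the tree is 1–6 (2); add 6.
Step 5: cheapest edge leaving the tree is 2–5 (3); add 2.
Step 6: cheapest edge leaving the tree is 2–8 (2); add 8.
Step 7: cheapest edge leaving the tree is 2–3 (7); add 3.
Step 8: cheapest edge leaving the tree is 0–4 (17); add 0.
The 8th edge added is 0–4.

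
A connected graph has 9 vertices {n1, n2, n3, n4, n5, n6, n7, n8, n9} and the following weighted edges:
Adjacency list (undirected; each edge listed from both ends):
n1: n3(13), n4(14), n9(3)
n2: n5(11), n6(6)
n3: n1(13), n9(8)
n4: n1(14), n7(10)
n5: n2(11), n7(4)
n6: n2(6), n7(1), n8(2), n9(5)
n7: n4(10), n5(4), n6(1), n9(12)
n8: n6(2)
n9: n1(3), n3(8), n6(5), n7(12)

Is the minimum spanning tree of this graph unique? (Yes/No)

Yes

Kruskal's algorithm — process edges by increasing weight (ties by edge label):
n6-n7 (1): add — endpoints in different components.
n6-n8 (2): add — endpoints in different components.
n1-n9 (3): add — endpoints in different components.
n5-n7 (4): add — endpoints in different components.
n6-n9 (5): add — endpoints in different components.
n2-n6 (6): add — endpoints in different components.
n3-n9 (8): add — endpoints in different components.
n4-n7 (10): add — endpoints in different components.
Every non-tree edge has weight strictly greater than the heaviest edge on the tree path between its endpoints, so the MST is unique.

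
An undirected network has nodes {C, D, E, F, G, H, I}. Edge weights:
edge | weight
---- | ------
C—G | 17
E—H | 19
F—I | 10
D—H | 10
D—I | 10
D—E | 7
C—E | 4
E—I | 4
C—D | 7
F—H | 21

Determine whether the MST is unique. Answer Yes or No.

Kruskal's algorithm — process edges by increasing weight (ties by edge label):
C—E (4): add — endpoints in different components.
E—I (4): add — endpoints in different components.
C—D (7): add — endpoints in different components.
D—E (7): skip — D and E already connected.
D—H (10): add — endpoints in different components.
D—I (10): skip — D and I already connected.
F—I (10): add — endpoints in different components.
C—G (17): add — endpoints in different components.
Non-tree edge D—E has weight 7, equal to the heaviest edge on its tree cycle — swapping gives another MST of the same weight. Not unique.

No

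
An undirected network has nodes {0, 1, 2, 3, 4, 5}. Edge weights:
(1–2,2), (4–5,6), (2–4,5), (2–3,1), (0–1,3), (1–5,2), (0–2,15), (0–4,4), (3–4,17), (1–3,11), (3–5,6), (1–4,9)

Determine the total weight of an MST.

12

Grow the tree from 1 using Prim:
Step 1: cheapest edge leaving the tree is 1–2 (2); add 2.
Step 2: cheapest edge leaving the tree is 2–3 (1); add 3.
Step 3: cheapest edge leaving the tree is 1–5 (2); add 5.
Step 4: cheapest edge leaving the tree is 0–1 (3); add 0.
Step 5: cheapest edge leaving the tree is 0–4 (4); add 4.
MST edges: 1–2, 2–3, 1–5, 0–1, 0–4; total weight 2+1+2+3+4 = 12.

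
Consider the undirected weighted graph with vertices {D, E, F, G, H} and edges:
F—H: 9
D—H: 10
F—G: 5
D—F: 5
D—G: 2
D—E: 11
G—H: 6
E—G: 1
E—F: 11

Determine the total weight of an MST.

14

Prim's algorithm from E:
Step 1: cheapest edge leaving the tree is E—G (1); add G.
Step 2: cheapest edge leaving the tree is D—G (2); add D.
Step 3: cheapest edge leaving the tree is D—F (5); add F.
Step 4: cheapest edge leaving the tree is G—H (6); add H.
MST edges: E—G, D—G, D—F, G—H; total weight 1+2+5+6 = 14.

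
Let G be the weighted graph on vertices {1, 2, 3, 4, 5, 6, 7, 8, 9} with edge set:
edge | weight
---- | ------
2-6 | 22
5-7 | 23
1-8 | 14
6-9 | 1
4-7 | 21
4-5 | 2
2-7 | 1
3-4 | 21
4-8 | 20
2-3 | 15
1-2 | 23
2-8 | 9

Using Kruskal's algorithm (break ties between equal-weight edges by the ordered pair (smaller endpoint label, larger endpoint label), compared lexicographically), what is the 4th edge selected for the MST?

Kruskal's algorithm — process edges by increasing weight (ties by edge label):
2-7 (1): add — endpoints in different components.
6-9 (1): add — endpoints in different components.
4-5 (2): add — endpoints in different components.
2-8 (9): add — endpoints in different components.
1-8 (14): add — endpoints in different components.
2-3 (15): add — endpoints in different components.
4-8 (20): add — endpoints in different components.
3-4 (21): skip — 3 and 4 already connected.
4-7 (21): skip — 4 and 7 already connected.
2-6 (22): add — endpoints in different components.
The 4th edge added is 2-8.

2-8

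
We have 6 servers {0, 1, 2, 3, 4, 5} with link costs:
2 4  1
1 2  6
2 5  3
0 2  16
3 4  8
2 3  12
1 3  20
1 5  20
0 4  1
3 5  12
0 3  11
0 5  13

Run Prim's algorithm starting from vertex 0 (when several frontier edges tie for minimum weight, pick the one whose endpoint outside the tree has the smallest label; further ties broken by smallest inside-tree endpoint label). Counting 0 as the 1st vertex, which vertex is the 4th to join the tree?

5

Prim's algorithm from 0:
Step 1: frontier [0 4 1, 0 3 11, 0 5 13, 0 2 16] → take 0 4 (1); add 4.
Step 2: frontier [0 3 11, 0 5 13, 0 2 16, 2 4 1, 3 4 8] → take 2 4 (1); add 2.
Step 3: frontier [0 3 11, 0 5 13, 2 5 3, 1 2 6, 2 3 12, 3 4 8] → take 2 5 (3); add 5.
Step 4: frontier [0 3 11, 1 2 6, 2 3 12, 3 4 8, 3 5 12, 1 5 20] → take 1 2 (6); add 1.
Step 5: frontier [0 3 11, 1 3 20, 2 3 12, 3 4 8, 3 5 12] → take 3 4 (8); add 3.
Vertex order: 0, 4, 2, 5, 1, 3. The 4th vertex is 5.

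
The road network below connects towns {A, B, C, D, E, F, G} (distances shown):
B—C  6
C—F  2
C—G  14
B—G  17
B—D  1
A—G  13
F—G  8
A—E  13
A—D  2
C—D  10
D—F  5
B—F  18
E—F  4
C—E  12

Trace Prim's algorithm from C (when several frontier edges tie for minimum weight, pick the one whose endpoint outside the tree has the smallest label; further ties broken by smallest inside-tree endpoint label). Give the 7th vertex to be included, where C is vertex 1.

G

Prim's algorithm from C:
Step 1: frontier [C—F 2, B—C 6, C—D 10, C—E 12, C—G 14] → take C—F (2); add F.
Step 2: frontier [B—C 6, C—D 10, C—E 12, C—G 14, E—F 4, D—F 5, F—G 8, B—F 18] → take E—F (4); add E.
Step 3: frontier [B—C 6, C—D 10, C—G 14, A—E 13, D—F 5, F—G 8, B—F 18] → take D—F (5); add D.
Step 4: frontier [B—C 6, C—G 14, B—D 1, A—D 2, A—E 13, F—G 8, B—F 18] → take B—D (1); add B.
Step 5: frontier [B—G 17, C—G 14, A—D 2, A—E 13, F—G 8] → take A—D (2); add A.
Step 6: frontier [A—G 13, B—G 17, C—G 14, F—G 8] → take F—G (8); add G.
Vertex order: C, F, E, D, B, A, G. The 7th vertex is G.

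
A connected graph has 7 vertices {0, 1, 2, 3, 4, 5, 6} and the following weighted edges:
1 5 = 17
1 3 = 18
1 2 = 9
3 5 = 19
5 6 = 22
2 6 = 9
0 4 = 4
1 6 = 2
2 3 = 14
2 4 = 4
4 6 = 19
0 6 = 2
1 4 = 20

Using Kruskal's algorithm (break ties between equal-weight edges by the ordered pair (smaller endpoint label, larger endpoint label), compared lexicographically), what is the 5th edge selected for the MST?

2-3

Kruskal: consider edges lightest-first.
0 6 (2): add. Components now {0,6} {1} {2} {3} {4} {5}
1 6 (2): add. Components now {0,1,6} {2} {3} {4} {5}
0 4 (4): add. Components now {0,1,4,6} {2} {3} {5}
2 4 (4): add. Components now {0,1,2,4,6} {3} {5}
1 2 (9): skip — 1 and 2 already connected.
2 6 (9): skip — 2 and 6 already connected.
2 3 (14): add. Components now {0,1,2,3,4,6} {5}
1 5 (17): add. Components now {0,1,2,3,4,5,6}
The 5th edge added is 2 3.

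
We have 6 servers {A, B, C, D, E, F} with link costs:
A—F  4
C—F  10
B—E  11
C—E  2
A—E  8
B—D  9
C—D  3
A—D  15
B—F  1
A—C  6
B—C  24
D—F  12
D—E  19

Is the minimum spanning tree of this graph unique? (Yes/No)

Sort edges by weight, then run Kruskal:
B—F (1): add — endpoints in different components.
C—E (2): add — endpoints in different components.
C—D (3): add — endpoints in different components.
A—F (4): add — endpoints in different components.
A—C (6): add — endpoints in different components.
Every non-tree edge has weight strictly greater than the heaviest edge on the tree path between its endpoints, so the MST is unique.

Yes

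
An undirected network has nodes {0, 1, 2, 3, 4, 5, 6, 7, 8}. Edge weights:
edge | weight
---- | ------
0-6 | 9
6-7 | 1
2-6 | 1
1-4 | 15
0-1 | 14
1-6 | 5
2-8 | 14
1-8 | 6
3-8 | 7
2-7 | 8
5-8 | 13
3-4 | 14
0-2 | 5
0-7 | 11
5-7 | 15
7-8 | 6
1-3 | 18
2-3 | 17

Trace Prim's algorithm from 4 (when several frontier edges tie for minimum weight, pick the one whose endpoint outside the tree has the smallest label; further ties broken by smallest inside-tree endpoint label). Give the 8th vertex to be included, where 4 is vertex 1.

0

Prim, starting at 4.
Step 1: cheapest edge leaving the tree is 3-4 (14); add 3.
Step 2: cheapest edge leaving the tree is 3-8 (7); add 8.
Step 3: cheapest edge leaving the tree is 1-8 (6); add 1.
Step 4: cheapest edge leaving the tree is 1-6 (5); add 6.
Step 5: cheapest edge leaving the tree is 2-6 (1); add 2.
Step 6: cheapest edge leaving the tree is 6-7 (1); add 7.
Step 7: cheapest edge leaving the tree is 0-2 (5); add 0.
Step 8: cheapest edge leaving the tree is 5-8 (13); add 5.
Vertex order: 4, 3, 8, 1, 6, 2, 7, 0, 5. The 8th vertex is 0.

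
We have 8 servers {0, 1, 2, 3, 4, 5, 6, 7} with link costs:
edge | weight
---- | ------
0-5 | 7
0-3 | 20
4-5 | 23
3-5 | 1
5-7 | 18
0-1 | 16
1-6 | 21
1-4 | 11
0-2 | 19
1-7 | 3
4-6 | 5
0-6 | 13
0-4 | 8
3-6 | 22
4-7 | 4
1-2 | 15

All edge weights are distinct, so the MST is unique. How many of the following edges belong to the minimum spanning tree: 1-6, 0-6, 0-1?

Kruskal's algorithm — process edges by increasing weight (ties by edge label):
3-5 (1): add — endpoints in different components.
1-7 (3): add — endpoints in different components.
4-7 (4): add — endpoints in different components.
4-6 (5): add — endpoints in different components.
0-5 (7): add — endpoints in different components.
0-4 (8): add — endpoints in different components.
1-4 (11): skip — 1 and 4 already connected.
0-6 (13): skip — 0 and 6 already connected.
1-2 (15): add — endpoints in different components.
MST edge set: {3-5, 1-7, 4-7, 4-6, 0-5, 0-4, 1-2}.
Of the listed edges, {} are in the MST → 0.

0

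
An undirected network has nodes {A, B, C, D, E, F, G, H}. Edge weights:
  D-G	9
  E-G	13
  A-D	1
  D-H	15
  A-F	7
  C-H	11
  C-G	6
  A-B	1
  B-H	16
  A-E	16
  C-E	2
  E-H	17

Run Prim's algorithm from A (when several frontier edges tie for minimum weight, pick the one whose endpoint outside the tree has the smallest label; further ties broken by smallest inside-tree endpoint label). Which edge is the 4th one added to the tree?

Prim, starting at A.
Step 1: frontier [A-B 1, A-D 1, A-F 7, A-E 16] → take A-B (1); add B.
Step 2: frontier [A-D 1, A-F 7, A-E 16, B-H 16] → take A-D (1); add D.
Step 3: frontier [A-F 7, A-E 16, B-H 16, D-G 9, D-H 15] → take A-F (7); add F.
Step 4: frontier [A-E 16, B-H 16, D-G 9, D-H 15] → take D-G (9); add G.
Step 5: frontier [A-E 16, B-H 16, D-H 15, C-G 6, E-G 13] → take C-G (6); add C.
Step 6: frontier [A-E 16, B-H 16, C-E 2, C-H 11, D-H 15, E-G 13] → take C-E (2); add E.
Step 7: frontier [B-H 16, C-H 11, D-H 15, E-H 17] → take C-H (11); add H.
The 4th edge added is D-G.

D-G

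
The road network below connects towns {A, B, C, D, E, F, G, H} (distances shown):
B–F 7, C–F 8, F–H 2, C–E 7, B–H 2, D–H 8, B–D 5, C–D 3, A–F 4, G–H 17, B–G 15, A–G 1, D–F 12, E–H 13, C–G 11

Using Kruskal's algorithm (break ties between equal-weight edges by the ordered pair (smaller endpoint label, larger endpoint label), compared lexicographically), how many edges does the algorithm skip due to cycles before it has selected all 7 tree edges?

1

Sort edges by weight, then run Kruskal:
A–G (1): add — endpoints in different components.
B–H (2): add — endpoints in different components.
F–H (2): add — endpoints in different components.
C–D (3): add — endpoints in different components.
A–F (4): add — endpoints in different components.
B–D (5): add — endpoints in different components.
B–F (7): skip — B and F already connected.
C–E (7): add — endpoints in different components.
Edges rejected before the tree was complete: 1.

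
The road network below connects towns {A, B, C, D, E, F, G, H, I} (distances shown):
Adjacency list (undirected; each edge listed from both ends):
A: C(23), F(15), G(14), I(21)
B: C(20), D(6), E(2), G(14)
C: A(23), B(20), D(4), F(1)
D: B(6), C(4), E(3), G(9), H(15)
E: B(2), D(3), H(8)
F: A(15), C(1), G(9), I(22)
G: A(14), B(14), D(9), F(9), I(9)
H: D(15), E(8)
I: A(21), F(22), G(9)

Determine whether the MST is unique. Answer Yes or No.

No

Kruskal: consider edges lightest-first.
C–F (1): add — endpoints in different components.
B–E (2): add — endpoints in different components.
D–E (3): add — endpoints in different components.
C–D (4): add — endpoints in different components.
B–D (6): skip — B and D already connected.
E–H (8): add — endpoints in different components.
D–G (9): add — endpoints in different components.
F–G (9): skip — F and G already connected.
G–I (9): add — endpoints in different components.
A–G (14): add — endpoints in different components.
Non-tree edge F–G has weight 9, equal to the heaviest edge on its tree cycle — swapping gives another MST of the same weight. Not unique.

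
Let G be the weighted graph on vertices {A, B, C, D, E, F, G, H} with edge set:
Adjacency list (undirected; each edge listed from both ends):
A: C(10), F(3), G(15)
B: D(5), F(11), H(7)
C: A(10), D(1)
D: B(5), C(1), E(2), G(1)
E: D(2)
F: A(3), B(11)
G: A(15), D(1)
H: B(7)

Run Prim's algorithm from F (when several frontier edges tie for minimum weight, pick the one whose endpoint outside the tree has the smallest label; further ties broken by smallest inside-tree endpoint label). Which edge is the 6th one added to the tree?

Grow the tree from F using Prim:
Step 1: cheapest edge leaving the tree is A F (3); add A.
Step 2: cheapest edge leaving the tree is A C (10); add C.
Step 3: cheapest edge leaving the tree is C D (1); add D.
Step 4: cheapest edge leaving the tree is D G (1); add G.
Step 5: cheapest edge leaving the tree is D E (2); add E.
Step 6: cheapest edge leaving the tree is B D (5); add B.
Step 7: cheapest edge leaving the tree is B H (7); add H.
The 6th edge added is B D.

B-D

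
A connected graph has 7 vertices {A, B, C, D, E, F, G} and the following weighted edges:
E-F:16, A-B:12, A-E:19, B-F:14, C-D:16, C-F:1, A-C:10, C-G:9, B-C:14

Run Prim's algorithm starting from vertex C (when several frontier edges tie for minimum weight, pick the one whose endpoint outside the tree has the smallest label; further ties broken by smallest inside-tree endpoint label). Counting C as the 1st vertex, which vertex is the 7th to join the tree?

E

Prim's algorithm from C:
Step 1: frontier [C-F 1, C-G 9, A-C 10, B-C 14, C-D 16] → take C-F (1); add F.
Step 2: frontier [C-G 9, A-C 10, B-C 14, C-D 16, B-F 14, E-F 16] → take C-G (9); add G.
Step 3: frontier [A-C 10, B-C 14, C-D 16, B-F 14, E-F 16] → take A-C (10); add A.
Step 4: frontier [A-B 12, A-E 19, B-C 14, C-D 16, B-F 14, E-F 16] → take A-B (12); add B.
Step 5: frontier [A-E 19, C-D 16, E-F 16] → take C-D (16); add D.
Step 6: frontier [A-E 19, E-F 16] → take E-F (16); add E.
Vertex order: C, F, G, A, B, D, E. The 7th vertex is E.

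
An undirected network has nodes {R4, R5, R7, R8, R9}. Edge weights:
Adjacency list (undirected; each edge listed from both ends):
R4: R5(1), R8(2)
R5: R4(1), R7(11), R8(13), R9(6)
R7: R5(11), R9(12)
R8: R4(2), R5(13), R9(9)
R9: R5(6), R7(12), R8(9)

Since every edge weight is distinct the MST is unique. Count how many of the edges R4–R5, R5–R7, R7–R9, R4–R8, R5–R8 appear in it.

3

Kruskal: consider edges lightest-first.
R4–R5 (1): add — endpoints in different components.
R4–R8 (2): add — endpoints in different components.
R5–R9 (6): add — endpoints in different components.
R8–R9 (9): skip — R9 and R8 already connected.
R5–R7 (11): add — endpoints in different components.
MST edge set: {R4–R5, R4–R8, R5–R9, R5–R7}.
Of the listed edges, {R4–R5, R5–R7, R4–R8} are in the MST → 3.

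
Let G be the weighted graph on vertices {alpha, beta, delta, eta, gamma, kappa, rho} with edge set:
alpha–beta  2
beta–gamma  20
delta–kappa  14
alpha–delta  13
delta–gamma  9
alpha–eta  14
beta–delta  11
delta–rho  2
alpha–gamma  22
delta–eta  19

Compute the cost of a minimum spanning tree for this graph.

Kruskal: consider edges lightest-first.
alpha–beta (2): add. Components now {rho} {gamma} {eta} {delta} {kappa} {alpha,beta}
delta–rho (2): add. Components now {delta,rho} {gamma} {eta} {kappa} {alpha,beta}
delta–gamma (9): add. Components now {delta,gamma,rho} {eta} {kappa} {alpha,beta}
beta–delta (11): add. Components now {alpha,beta,delta,gamma,rho} {eta} {kappa}
alpha–delta (13): skip — delta and alpha already connected.
alpha–eta (14): add. Components now {alpha,beta,delta,eta,gamma,rho} {kappa}
delta–kappa (14): add. Components now {alpha,beta,delta,eta,gamma,kappa,rho}
MST edges: alpha–beta, delta–rho, delta–gamma, beta–delta, alpha–eta, delta–kappa; total weight 2+2+9+11+14+14 = 52.

52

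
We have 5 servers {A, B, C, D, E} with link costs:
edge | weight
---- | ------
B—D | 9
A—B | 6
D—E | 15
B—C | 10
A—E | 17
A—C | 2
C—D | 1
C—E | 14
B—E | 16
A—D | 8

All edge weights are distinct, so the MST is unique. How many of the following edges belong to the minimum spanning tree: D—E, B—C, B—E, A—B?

1

Sort edges by weight, then run Kruskal:
C—D (1): add. Components now {A} {B} {C,D} {E}
A—C (2): add. Components now {A,C,D} {B} {E}
A—B (6): add. Components now {A,B,C,D} {E}
A—D (8): skip — A and D already connected.
B—D (9): skip — B and D already connected.
B—C (10): skip — B and C already connected.
C—E (14): add. Components now {A,B,C,D,E}
MST edge set: {C—D, A—C, A—B, C—E}.
Of the listed edges, {A—B} are in the MST → 1.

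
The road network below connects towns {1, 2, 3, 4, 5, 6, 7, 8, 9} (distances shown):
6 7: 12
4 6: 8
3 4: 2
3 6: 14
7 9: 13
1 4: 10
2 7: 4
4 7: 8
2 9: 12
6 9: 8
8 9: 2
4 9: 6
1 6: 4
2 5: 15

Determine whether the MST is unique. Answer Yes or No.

No

Kruskal's algorithm — process edges by increasing weight (ties by edge label):
3 4 (2): add — endpoints in different components.
8 9 (2): add — endpoints in different components.
1 6 (4): add — endpoints in different components.
2 7 (4): add — endpoints in different components.
4 9 (6): add — endpoints in different components.
4 6 (8): add — endpoints in different components.
4 7 (8): add — endpoints in different components.
6 9 (8): skip — 6 and 9 already connected.
1 4 (10): skip — 1 and 4 already connected.
2 9 (12): skip — 2 and 9 already connected.
6 7 (12): skip — 6 and 7 already connected.
7 9 (13): skip — 7 and 9 already connected.
3 6 (14): skip — 3 and 6 already connected.
2 5 (15): add — endpoints in different components.
Non-tree edge 6 9 has weight 8, equal to the heaviest edge on its tree cycle — swapping gives another MST of the same weight. Not unique.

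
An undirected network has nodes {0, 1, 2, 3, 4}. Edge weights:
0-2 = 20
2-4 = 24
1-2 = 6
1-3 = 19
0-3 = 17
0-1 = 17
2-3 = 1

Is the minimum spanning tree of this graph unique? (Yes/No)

Sort edges by weight, then run Kruskal:
2-3 (1): add. Components now {0} {1} {2,3} {4}
1-2 (6): add. Components now {0} {1,2,3} {4}
0-1 (17): add. Components now {0,1,2,3} {4}
0-3 (17): skip — 0 and 3 already connected.
1-3 (19): skip — 1 and 3 already connected.
0-2 (20): skip — 0 and 2 already connected.
2-4 (24): add. Components now {0,1,2,3,4}
Non-tree edge 0-3 has weight 17, equal to the heaviest edge on its tree cycle — swapping gives another MST of the same weight. Not unique.

No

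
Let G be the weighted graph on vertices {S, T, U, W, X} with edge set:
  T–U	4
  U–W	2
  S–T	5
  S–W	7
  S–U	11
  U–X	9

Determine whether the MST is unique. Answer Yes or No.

Yes

Kruskal's algorithm — process edges by increasing weight (ties by edge label):
U–W (2): add — endpoints in different components.
T–U (4): add — endpoints in different components.
S–T (5): add — endpoints in different components.
S–W (7): skip — S and W already connected.
U–X (9): add — endpoints in different components.
Every non-tree edge has weight strictly greater than the heaviest edge on the tree path between its endpoints, so the MST is unique.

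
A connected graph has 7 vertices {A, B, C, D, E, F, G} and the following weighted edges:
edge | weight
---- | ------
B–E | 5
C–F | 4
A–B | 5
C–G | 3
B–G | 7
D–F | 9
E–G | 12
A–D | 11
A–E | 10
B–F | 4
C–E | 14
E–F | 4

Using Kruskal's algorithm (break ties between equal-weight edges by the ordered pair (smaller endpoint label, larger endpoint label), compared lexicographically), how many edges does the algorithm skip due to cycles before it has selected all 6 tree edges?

Kruskal's algorithm — process edges by increasing weight (ties by edge label):
C–G (3): add — endpoints in different components.
B–F (4): add — endpoints in different components.
C–F (4): add — endpoints in different components.
E–F (4): add — endpoints in different components.
A–B (5): add — endpoints in different components.
B–E (5): skip — B and E already connected.
B–G (7): skip — B and G already connected.
D–F (9): add — endpoints in different components.
Edges rejected before the tree was complete: 2.

2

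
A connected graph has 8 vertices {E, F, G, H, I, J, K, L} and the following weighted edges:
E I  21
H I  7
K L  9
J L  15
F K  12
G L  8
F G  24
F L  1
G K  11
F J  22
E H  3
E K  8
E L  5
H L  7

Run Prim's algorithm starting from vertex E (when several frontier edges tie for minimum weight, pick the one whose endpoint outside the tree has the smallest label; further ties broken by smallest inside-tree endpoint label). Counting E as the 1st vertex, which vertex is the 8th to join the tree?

Grow the tree from E using Prim:
Step 1: frontier [E H 3, E L 5, E K 8, E I 21] → take E H (3); add H.
Step 2: frontier [E L 5, E K 8, E I 21, H I 7, H L 7] → take E L (5); add L.
Step 3: frontier [E K 8, E I 21, H I 7, F L 1, G L 8, K L 9, J L 15] → take F L (1); add F.
Step 4: frontier [E K 8, E I 21, F K 12, F J 22, F G 24, H I 7, G L 8, K L 9, J L 15] → take H I (7); add I.
Step 5: frontier [E K 8, F K 12, F J 22, F G 24, G L 8, K L 9, J L 15] → take G L (8); add G.
Step 6: frontier [E K 8, F K 12, F J 22, G K 11, K L 9, J L 15] → take E K (8); add K.
Step 7: frontier [F J 22, J L 15] → take J L (15); add J.
Vertex order: E, H, L, F, I, G, K, J. The 8th vertex is J.

J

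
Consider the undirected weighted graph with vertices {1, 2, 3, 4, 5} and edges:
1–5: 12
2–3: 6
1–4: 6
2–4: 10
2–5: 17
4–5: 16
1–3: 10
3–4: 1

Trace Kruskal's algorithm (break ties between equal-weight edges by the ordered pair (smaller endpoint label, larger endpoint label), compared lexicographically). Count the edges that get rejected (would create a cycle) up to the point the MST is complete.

Kruskal's algorithm — process edges by increasing weight (ties by edge label):
3–4 (1): add — endpoints in different components.
1–4 (6): add — endpoints in different components.
2–3 (6): add — endpoints in different components.
1–3 (10): skip — 1 and 3 already connected.
2–4 (10): skip — 2 and 4 already connected.
1–5 (12): add — endpoints in different components.
Edges rejected before the tree was complete: 2.

2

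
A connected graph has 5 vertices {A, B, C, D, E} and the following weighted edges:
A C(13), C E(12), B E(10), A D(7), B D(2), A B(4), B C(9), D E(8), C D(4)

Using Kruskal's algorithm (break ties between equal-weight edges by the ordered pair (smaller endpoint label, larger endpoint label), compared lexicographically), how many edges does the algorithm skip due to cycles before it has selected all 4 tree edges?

Sort edges by weight, then run Kruskal:
B D (2): add — endpoints in different components.
A B (4): add — endpoints in different components.
C D (4): add — endpoints in different components.
A D (7): skip — A and D already connected.
D E (8): add — endpoints in different components.
Edges rejected before the tree was complete: 1.

1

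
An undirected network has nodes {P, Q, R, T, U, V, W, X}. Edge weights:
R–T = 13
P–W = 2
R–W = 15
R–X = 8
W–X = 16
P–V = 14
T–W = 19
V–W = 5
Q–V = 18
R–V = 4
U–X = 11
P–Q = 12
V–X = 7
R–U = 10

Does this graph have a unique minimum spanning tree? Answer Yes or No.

Kruskal's algorithm — process edges by increasing weight (ties by edge label):
P–W (2): add — endpoints in different components.
R–V (4): add — endpoints in different components.
V–W (5): add — endpoints in different components.
V–X (7): add — endpoints in different components.
R–X (8): skip — X and R already connected.
R–U (10): add — endpoints in different components.
U–X (11): skip — U and X already connected.
P–Q (12): add — endpoints in different components.
R–T (13): add — endpoints in different components.
Every non-tree edge has weight strictly greater than the heaviest edge on the tree path between its endpoints, so the MST is unique.

Yes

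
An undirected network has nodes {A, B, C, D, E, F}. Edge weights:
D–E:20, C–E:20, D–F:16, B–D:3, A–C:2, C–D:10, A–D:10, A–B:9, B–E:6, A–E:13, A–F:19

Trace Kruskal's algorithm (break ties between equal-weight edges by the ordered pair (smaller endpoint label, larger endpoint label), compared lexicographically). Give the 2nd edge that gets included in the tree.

B-D

Sort edges by weight, then run Kruskal:
A–C (2): add. Components now {A,C} {B} {D} {E} {F}
B–D (3): add. Components now {A,C} {B,D} {E} {F}
B–E (6): add. Components now {A,C} {B,D,E} {F}
A–B (9): add. Components now {A,B,C,D,E} {F}
A–D (10): skip — A and D already connected.
C–D (10): skip — C and D already connected.
A–E (13): skip — A and E already connected.
D–F (16): add. Components now {A,B,C,D,E,F}
The 2nd edge added is B–D.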